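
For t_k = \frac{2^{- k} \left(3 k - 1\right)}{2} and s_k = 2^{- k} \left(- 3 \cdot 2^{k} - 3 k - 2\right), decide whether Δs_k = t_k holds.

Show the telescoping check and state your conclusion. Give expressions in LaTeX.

s_(k+1) = (-6*2**k - 3*k - 5)/(2*2**k)
s_(k+1) − s_k = (3*k - 1)/(2*2**k)
(s_(k+1) − s_k) − t_k = 0

Valid: the claim telescopes to t_k.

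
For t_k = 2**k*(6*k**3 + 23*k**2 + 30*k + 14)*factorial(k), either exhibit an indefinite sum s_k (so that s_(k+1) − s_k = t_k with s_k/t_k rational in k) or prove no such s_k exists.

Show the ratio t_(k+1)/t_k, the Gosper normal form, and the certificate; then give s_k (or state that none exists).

Ratio r(k) = 2*(6*k**4 + 47*k**3 + 135*k**2 + 167*k + 73)/(6*k**3 + 23*k**2 + 30*k + 14).
So A=2*k + 2 and B=1, with C=k**3 + 23*k**2/6 + 5*k + 7/3.
Need (2*k + 2)·f(k+1) − (1)·f(k) = k**3 + 23*k**2/6 + 5*k + 7/3.
From deg A=1, deg B=0, deg C=3: d=2.
Solving with deg f ≤ 2: f(k) = k*(3*k + 4)/6.
Get s_k = R·t_k = 2**k*k*(3*k + 4)*factorial(k) with R(k) = B(k−1)f(k)/C(k) = k*(3*k + 4)/(6*k**3 + 23*k**2 + 30*k + 14).
Δs = 2**k*(6*k**3 + 23*k**2 + 30*k + 14)*factorial(k), as required.

s_k = 2**k*k*(3*k + 4)*factorial(k)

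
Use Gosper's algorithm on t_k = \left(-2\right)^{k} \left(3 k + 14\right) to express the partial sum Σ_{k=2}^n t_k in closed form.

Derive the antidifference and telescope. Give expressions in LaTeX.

S(n) = 2 \left(-2\right)^{n} n + 10 \left(-2\right)^{n} + 24

The ratio is 2*(-3*k - 17)/(3*k + 14).
So A=-2 and B=1, with C=k + 14/3.
Key eq: (-2)·f(k+1) = (1)·f(k) + (k + 14/3).
From deg A=0, deg B=0, deg C=1: d=1.
Match coefficients ⇒ f(k) = -(k + 4)/3.
R(k) = B(k−1)·f(k)/C(k) = -(k + 4)/(3*k + 14); s_k = R·t_k = (-2)**k*(-k - 4).
Verify: (-2)**k*(3*k + 14) matches t_k.
Evaluate: s_(n+1) = 2*(-2)**n*(n + 5); subtract s_(2) = -24 ⇒ S(n) = 2*(-2)**n*n + 10*(-2)**n + 24.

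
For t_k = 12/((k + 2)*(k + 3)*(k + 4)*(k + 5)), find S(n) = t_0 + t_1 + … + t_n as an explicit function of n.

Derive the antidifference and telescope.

r(k) = (k + 2)/(k + 6) after simplifying.
Gosper form: A/B · C(k+1)/C(k) with A=k + 2, B=k + 6, C=1.
Solve (k + 2)·f(k+1) − (k + 5)·f(k) = 1.
deg f ≤ 3 (via 1,1,0).
Solving with deg f ≤ 3: f(k) = k*(k**2 + 9*k + 26)/72.
R(k) = B(k−1)·f(k)/C(k) = k*(k + 5)*(k**2 + 9*k + 26)/72; s_k = R·t_k = k*(k**2 + 9*k + 26)/(6*(k + 2)*(k + 3)*(k + 4)).
Δs = 12/(k**4 + 14*k**3 + 71*k**2 + 154*k + 120), as required.
s_(n+1) = (n**3 + 12*n**2 + 47*n + 36)/(6*(n**3 + 12*n**2 + 47*n + 60)) and s_(0) = 0, so S(n) = (n**3 + 12*n**2 + 47*n + 36)/(6*(n**3 + 12*n**2 + 47*n + 60)).

S(n) = (n**3 + 12*n**2 + 47*n + 36)/(6*(n**3 + 12*n**2 + 47*n + 60))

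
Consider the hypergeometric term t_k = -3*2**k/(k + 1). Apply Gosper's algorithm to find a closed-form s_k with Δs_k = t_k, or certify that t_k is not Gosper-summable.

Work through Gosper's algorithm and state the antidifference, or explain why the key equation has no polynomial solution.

none — t_k is not Gosper-summable

t_(k+1)/t_k = 2*(k + 1)/(k + 2).
Normal form (A,B,C) = (2*k + 2, k + 2, 1).
f must satisfy (2*k + 2)·f(k+1) − (k + 1)·f(k) = 1.
d = -1 from the (1,1,0) case.
Negative degree bound (-1): no f exists, t_k not Gosper-summable.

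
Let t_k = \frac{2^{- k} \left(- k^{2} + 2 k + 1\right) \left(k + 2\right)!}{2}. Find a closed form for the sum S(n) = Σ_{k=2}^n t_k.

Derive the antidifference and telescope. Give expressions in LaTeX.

r(k) = (k + 3)*(2*k - (k + 1)**2 + 3)/(2*(-k**2 + 2*k + 1)) after simplifying.
Factor: A=k/2 + 3/2; B=1; C=k**2 - 2*k - 1.
Solve (k/2 + 3/2)·f(k+1) − (1)·f(k) = k**2 - 2*k - 1.
deg f ≤ 1 (via 1,0,2).
A polynomial solution: f(k) = 2*(k - 4).
So s_k = (B(k−1)f/C)·t_k = (2*(k - 4)/(k**2 - 2*k - 1))·t_k = -(k - 4)*factorial(k + 2)/2**k.
Verify: (-k**2 + 2*k + 1)*factorial(k + 2)/(2*2**k) matches t_k.
Σ_(k=2)^n t_k = s_(n+1) − s_(2) = (-2**(-n - 1)*(n - 3)*factorial(n + 3)) − (12), i.e. -12 - n*factorial(n + 3)/(2*2**n) + 3*factorial(n + 3)/(2*2**n).

S(n) = -12 - \frac{2^{- n} n \left(n + 3\right)!}{2} + \frac{3 \cdot 2^{- n} \left(n + 3\right)!}{2}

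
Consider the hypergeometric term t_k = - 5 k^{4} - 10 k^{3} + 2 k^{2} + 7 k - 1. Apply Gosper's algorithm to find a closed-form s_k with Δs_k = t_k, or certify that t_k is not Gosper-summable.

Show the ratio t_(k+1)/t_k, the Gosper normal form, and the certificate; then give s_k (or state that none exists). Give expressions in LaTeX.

s_k = k \left(- k^{4} + 4 k^{2} - 4\right)

Ratio r(k) = (5*k**4 + 30*k**3 + 58*k**2 + 39*k + 7)/(5*k**4 + 10*k**3 - 2*k**2 - 7*k + 1).
Normal form (A,B,C) = (1, 1, k**4 + 2*k**3 - 2*k**2/5 - 7*k/5 + 1/5).
Need (1)·f(k+1) − (1)·f(k) = k**4 + 2*k**3 - 2*k**2/5 - 7*k/5 + 1/5.
Bound: deg f ≤ 5.
Solving with deg f ≤ 5: f(k) = k*(k**2 - 2)**2/5.
So s_k = (B(k−1)f/C)·t_k = (k*(k**2 - 2)**2/(5*k**4 + 10*k**3 - 2*k**2 - 7*k + 1))·t_k = k*(-k**4 + 4*k**2 - 4).
Verify: -5*k**4 - 10*k**3 + 2*k**2 + 7*k - 1 matches t_k.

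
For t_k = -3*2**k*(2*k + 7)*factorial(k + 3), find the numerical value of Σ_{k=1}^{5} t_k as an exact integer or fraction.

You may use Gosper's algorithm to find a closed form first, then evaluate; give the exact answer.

Σ = -69672816

Step 1: r(k) = 2*(k + 4)*(2*k + 9)/(2*k + 7).
A = 2*k + 8, B = 1, C = k + 7/2.
Set up (2*k + 8)·f(k+1) − (1)·f(k) − (k + 7/2) = 0.
d = 0 from the (1,0,1) case.
Solving with deg f ≤ 0: f(k) = 1/2.
R(k) = B(k−1)·f(k)/C(k) = 1/(2*k + 7); s_k = R·t_k = -3*2**k*factorial(k + 3).
Δs = -3*2**k*(2*k + 7)*factorial(k + 3), as required.
Evaluate s at k=6 and k=1: -69672960 and -144; difference -69672816.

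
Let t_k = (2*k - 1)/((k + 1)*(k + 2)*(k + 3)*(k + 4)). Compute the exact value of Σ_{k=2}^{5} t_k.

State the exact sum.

The ratio is (k + 1)*(2*k + 1)/((k + 5)*(2*k - 1)).
Factor: A=k + 1; B=k + 5; C=k - 1/2.
Key eq: (k + 1)·f(k+1) = (k + 4)·f(k) + (k - 1/2).
d = 3 from the (1,1,1) case.
A polynomial solution: f(k) = -k/2.
R(k) = B(k−1)·f(k)/C(k) = -k*(k + 4)/(2*k - 1); s_k = R·t_k = -k/((k + 1)*(k + 2)*(k + 3)).
Δs = (2*k - 1)/(k**4 + 10*k**3 + 35*k**2 + 50*k + 24), as required.
Σ_(k=2)^(5) t_k = s_(6) − s_(2) = -1/84 − (-1/30) = 3/140.

Σ = 3/140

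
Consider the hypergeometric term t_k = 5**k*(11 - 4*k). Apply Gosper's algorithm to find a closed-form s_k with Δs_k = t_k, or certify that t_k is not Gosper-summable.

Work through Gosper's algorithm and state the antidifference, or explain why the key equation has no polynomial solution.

Compute t_(k+1)/t_k: get 5*(4*k - 7)/(4*k - 11).
Gosper form: A/B · C(k+1)/C(k) with A=5, B=1, C=k - 11/4.
Need (5)·f(k+1) − (1)·f(k) = k - 11/4.
Degrees (0,0,1) ⇒ d ≤ 1.
A polynomial solution: f(k) = (k - 4)/4.
Certificate R = B(k−1)f/C = (k - 4)/(4*k - 11) gives s_k = 5**k*(4 - k).
Verify: 5**k*(11 - 4*k) matches t_k.

s_k = 5**k*(4 - k)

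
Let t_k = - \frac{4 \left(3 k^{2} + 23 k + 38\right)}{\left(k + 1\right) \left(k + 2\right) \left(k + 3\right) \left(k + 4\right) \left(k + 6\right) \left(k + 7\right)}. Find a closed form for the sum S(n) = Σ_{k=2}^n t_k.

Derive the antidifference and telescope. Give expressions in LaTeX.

Compute t_(k+1)/t_k: get (k + 1)*(k + 6)*(23*k + 3*(k + 1)**2 + 61)/((k + 5)*(k + 8)*(3*k**2 + 23*k + 38)).
So A=k + 1 and B=k + 8, with C=k**3 + 38*k**2/3 + 51*k + 190/3.
Need (k + 1)·f(k+1) − (k + 7)·f(k) = k**3 + 38*k**2/3 + 51*k + 190/3.
From deg A=1, deg B=1, deg C=3: d=6.
Solve for f: f(k) = k*(k + 2)*(k + 4)*(k + 5)*(k**2 + 10*k + 27)/54 (degree 6 ≤ 6).
Get s_k = R·t_k = 2*k*(-k**2 - 10*k - 27)/(9*(k**3 + 10*k**2 + 27*k + 18)) with R(k) = B(k−1)f(k)/C(k) = k*(k + 2)*(k + 4)*(k + 7)*(k**2 + 10*k + 27)/(18*(3*k**2 + 23*k + 38)).
Δs = 4*(-3*k**2 - 23*k - 38)/(k**6 + 23*k**5 + 207*k**4 + 925*k**3 + 2144*k**2 + 2412*k + 1008), as required.
Evaluate: s_(n+1) = 2*(-n**3 - 13*n**2 - 50*n - 38)/(9*(n**3 + 13*n**2 + 50*n + 56)); subtract s_(2) = -17/90 ⇒ S(n) = (-n**3 - 13*n**2 - 50*n + 64)/(30*(n**3 + 13*n**2 + 50*n + 56)).

S(n) = \frac{- n^{3} - 13 n^{2} - 50 n + 64}{30 \left(n^{3} + 13 n^{2} + 50 n + 56\right)}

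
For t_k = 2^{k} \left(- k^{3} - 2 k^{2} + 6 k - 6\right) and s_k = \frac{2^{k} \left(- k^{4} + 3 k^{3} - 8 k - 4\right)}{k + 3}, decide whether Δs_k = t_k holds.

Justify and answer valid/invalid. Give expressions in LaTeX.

Invalid: residual \frac{2^{k + 1} \left(k^{4} + 4 k^{3} + 4 k^{2} - 16 k + 14\right)}{k^{2} + 7 k + 12} ≠ 0.

s_(k+1) = 2**(k + 1)*(-8*k - (k + 1)**4 + 3*(k + 1)**3 - 12)/(k + 4)
s_(k+1) − s_k = 2**k*(-k**5 - 7*k**4 - 12*k**3 + 20*k**2 - 2*k - 44)/(k**2 + 7*k + 12)
(s_(k+1) − s_k) − t_k = 2**(k + 1)*(k**4 + 4*k**3 + 4*k**2 - 16*k + 14)/(k**2 + 7*k + 12)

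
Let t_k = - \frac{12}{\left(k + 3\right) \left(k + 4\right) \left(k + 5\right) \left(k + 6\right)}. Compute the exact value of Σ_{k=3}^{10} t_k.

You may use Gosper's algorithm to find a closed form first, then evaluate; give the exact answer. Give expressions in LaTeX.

Σ = -3/280

Compute t_(k+1)/t_k: get (k + 3)/(k + 7).
So A=k + 3 and B=k + 7, with C=1.
Set up (k + 3)·f(k+1) − (k + 6)·f(k) − (1) = 0.
Degrees (1,1,0) ⇒ d ≤ 3.
Solve for f: f(k) = k*(k**2 + 12*k + 47)/180 (degree 3 ≤ 3).
R(k) = B(k−1)·f(k)/C(k) = k*(k + 6)*(k**2 + 12*k + 47)/180; s_k = R·t_k = k*(-k**2 - 12*k - 47)/(15*(k + 3)*(k + 4)*(k + 5)).
Δs = -12/(k**4 + 18*k**3 + 119*k**2 + 342*k + 360), as required.
Evaluate s at k=11 and k=3: -11/168 and -23/420; difference -3/280.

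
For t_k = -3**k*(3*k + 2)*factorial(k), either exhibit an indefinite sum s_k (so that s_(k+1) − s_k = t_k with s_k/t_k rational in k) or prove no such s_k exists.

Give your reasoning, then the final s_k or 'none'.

t_(k+1)/t_k = 3*(k + 1)*(3*k + 5)/(3*k + 2).
A = 3*k + 3, B = 1, C = k + 2/3.
Solve (3*k + 3)·f(k+1) − (1)·f(k) = k + 2/3.
From deg A=1, deg B=0, deg C=1: d=0.
A polynomial solution: f(k) = 1/3.
Then R = B(k−1)f/C = 1/(3*k + 2), so s_k = R(k)·t_k = -3**k*factorial(k).
Δs = -3**k*(3*k + 2)*factorial(k), as required.

s_k = -3**k*factorial(k)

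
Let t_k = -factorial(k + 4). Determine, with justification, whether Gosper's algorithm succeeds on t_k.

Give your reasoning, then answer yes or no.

No — negative degree bound, so no certificate f.

The ratio is k + 5.
A = k + 5, B = 1, C = 1.
Key eq: (k + 5)·f(k+1) = (1)·f(k) + (1).
Bound: deg f ≤ -1.
Bound -1 < 0, so the key equation has no polynomial solution.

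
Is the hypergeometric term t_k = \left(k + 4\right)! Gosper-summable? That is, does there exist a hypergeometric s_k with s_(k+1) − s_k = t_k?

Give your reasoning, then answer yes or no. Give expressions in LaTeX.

No — negative degree bound, so no certificate f.

Ratio r(k) = k + 5.
So A=k + 5 and B=1, with C=1.
Key eq: (k + 5)·f(k+1) = (1)·f(k) + (1).
Degrees (1,0,0) ⇒ d ≤ -1.
d = -1 < 0 ⇒ no nonzero polynomial f; not summable.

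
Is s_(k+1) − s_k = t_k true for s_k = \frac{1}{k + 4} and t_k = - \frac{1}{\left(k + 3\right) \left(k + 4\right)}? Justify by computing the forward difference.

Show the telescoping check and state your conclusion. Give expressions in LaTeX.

Invalid: residual \frac{2}{k^{3} + 12 k^{2} + 47 k + 60} ≠ 0.

s_(k+1) = 1/(k + 5)
s_(k+1) − s_k = -1/((k + 4)*(k + 5))
(s_(k+1) − s_k) − t_k = 2/(k**3 + 12*k**2 + 47*k + 60)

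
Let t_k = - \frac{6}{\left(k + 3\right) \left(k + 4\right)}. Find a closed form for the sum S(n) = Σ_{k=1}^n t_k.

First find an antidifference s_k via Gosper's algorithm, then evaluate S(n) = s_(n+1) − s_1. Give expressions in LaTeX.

The ratio is (k + 3)/(k + 5).
A = k + 3, B = k + 5, C = 1.
Set up (k + 3)·f(k+1) − (k + 4)·f(k) − (1) = 0.
deg f ≤ 1 (via 1,1,0).
Solving with deg f ≤ 1: f(k) = k/3.
So s_k = (B(k−1)f/C)·t_k = (k*(k + 4)/3)·t_k = -2*k/(k + 3).
Verify: -6/(k**2 + 7*k + 12) matches t_k.
Σ_(k=1)^n t_k = s_(n+1) − s_(1) = (2*(-n - 1)/(n + 4)) − (-1/2), i.e. -3*n/(2*n + 8).

S(n) = - \frac{3 n}{2 n + 8}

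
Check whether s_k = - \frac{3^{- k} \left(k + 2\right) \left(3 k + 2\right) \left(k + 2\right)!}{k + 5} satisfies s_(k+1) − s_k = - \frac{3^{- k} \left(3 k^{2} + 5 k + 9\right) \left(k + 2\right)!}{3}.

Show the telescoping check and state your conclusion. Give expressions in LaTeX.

Invalid: residual \frac{3^{- k} \left(3 k^{3} + 20 k^{2} + 25 k + 39\right) \left(k + 2\right)!}{\left(k + 5\right) \left(k + 6\right)} ≠ 0.

s_(k+1) = -(k + 3)*(3*k + 5)*factorial(k + 3)/(3*3**k*(k + 6))
s_(k+1) − s_k = -(3*k**4 + 29*k**3 + 94*k**2 + 174*k + 153)*factorial(k + 2)/(3*3**k*(k + 5)*(k + 6))
(s_(k+1) − s_k) − t_k = (3*k**3 + 20*k**2 + 25*k + 39)*factorial(k + 2)/(3**k*(k + 5)*(k + 6))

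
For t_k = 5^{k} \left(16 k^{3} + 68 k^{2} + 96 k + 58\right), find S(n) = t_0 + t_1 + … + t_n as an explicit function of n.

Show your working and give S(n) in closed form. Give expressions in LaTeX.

S(n) = 20 \cdot 5^{n} n^{3} + 70 \cdot 5^{n} n^{2} + 100 \cdot 5^{n} n + 60 \cdot 5^{n} - 2

Ratio r(k) = 5*(8*k**3 + 58*k**2 + 140*k + 119)/(8*k**3 + 34*k**2 + 48*k + 29).
So A=5 and B=1, with C=k**3 + 17*k**2/4 + 6*k + 29/8.
Key eq: (5)·f(k+1) = (1)·f(k) + (k**3 + 17*k**2/4 + 6*k + 29/8).
d = 3 from the (0,0,3) case.
Match coefficients ⇒ f(k) = (2*k + 1)*(k**2 + 1)/8.
Get s_k = R·t_k = 2*5**k*(2*k**3 + k**2 + 2*k + 1) with R(k) = B(k−1)f(k)/C(k) = (2*k + 1)*(k**2 + 1)/(8*k**3 + 34*k**2 + 48*k + 29).
Δs = 5**k*(16*k**3 + 68*k**2 + 96*k + 58), as required.
s_(n+1) = 5**(n + 1)*(4*n**3 + 14*n**2 + 20*n + 12) and s_(0) = 2, so S(n) = 20*5**n*n**3 + 70*5**n*n**2 + 100*5**n*n + 60*5**n - 2.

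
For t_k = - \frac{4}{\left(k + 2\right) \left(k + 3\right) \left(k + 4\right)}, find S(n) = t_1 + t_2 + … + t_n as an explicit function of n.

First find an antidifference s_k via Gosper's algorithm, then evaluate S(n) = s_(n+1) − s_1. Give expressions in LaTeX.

r(k) = (k + 2)/(k + 5) after simplifying.
Normal form (A,B,C) = (k + 2, k + 5, 1).
Need (k + 2)·f(k+1) − (k + 4)·f(k) = 1.
Bound: deg f ≤ 2.
Solving with deg f ≤ 2: f(k) = k*(k + 5)/12.
R(k) = B(k−1)·f(k)/C(k) = k*(k + 4)*(k + 5)/12; s_k = R·t_k = k*(-k - 5)/(3*(k + 2)*(k + 3)).
Check: Δs_k = -4/(k**3 + 9*k**2 + 26*k + 24). ✓
Σ_(k=1)^n t_k = s_(n+1) − s_(1) = ((-n**2 - 7*n - 6)/(3*(n**2 + 7*n + 12))) − (-1/6), i.e. n*(-n - 7)/(6*(n**2 + 7*n + 12)).

S(n) = \frac{n \left(- n - 7\right)}{6 \left(n^{2} + 7 n + 12\right)}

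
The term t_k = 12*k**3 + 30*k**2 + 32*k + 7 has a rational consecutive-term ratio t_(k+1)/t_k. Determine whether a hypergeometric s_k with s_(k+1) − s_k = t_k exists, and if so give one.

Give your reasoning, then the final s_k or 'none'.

s_k = k*(3*k**3 + 4*k**2 + 4*k - 4)

Compute t_(k+1)/t_k: get (12*k**3 + 66*k**2 + 128*k + 81)/(12*k**3 + 30*k**2 + 32*k + 7).
Gosper form: A/B · C(k+1)/C(k) with A=1, B=1, C=k**3 + 5*k**2/2 + 8*k/3 + 7/12.
Need (1)·f(k+1) − (1)·f(k) = k**3 + 5*k**2/2 + 8*k/3 + 7/12.
d = 4 from the (0,0,3) case.
Solve for f: f(k) = k*(3*k**3 + 4*k**2 + 4*k - 4)/12 (degree 4 ≤ 4).
So s_k = (B(k−1)f/C)·t_k = (k*(3*k**3 + 4*k**2 + 4*k - 4)/(12*k**3 + 30*k**2 + 32*k + 7))·t_k = k*(3*k**3 + 4*k**2 + 4*k - 4).
s_(k+1) − s_k = 12*k**3 + 30*k**2 + 32*k + 7 = t_k.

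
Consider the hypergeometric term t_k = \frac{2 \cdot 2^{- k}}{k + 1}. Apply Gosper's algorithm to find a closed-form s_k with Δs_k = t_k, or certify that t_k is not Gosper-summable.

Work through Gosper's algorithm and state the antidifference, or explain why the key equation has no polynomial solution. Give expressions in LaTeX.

none (Gosper's algorithm certifies no s_k)

Ratio r(k) = (k + 1)/(2*(k + 2)).
A = k/2 + 1/2, B = k + 2, C = 1.
Set up (k/2 + 1/2)·f(k+1) − (k + 1)·f(k) − (1) = 0.
Degrees (1,1,0) ⇒ d ≤ -1.
Negative degree bound (-1): no f exists, t_k not Gosper-summable.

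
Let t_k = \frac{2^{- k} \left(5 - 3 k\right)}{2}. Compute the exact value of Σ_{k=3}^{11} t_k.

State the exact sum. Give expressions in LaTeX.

Σ = -1775/2048

r(k) = (3*k - 2)/(2*(3*k - 5)) after simplifying.
So A=1/2 and B=1, with C=k - 5/3.
Solve (1/2)·f(k+1) − (1)·f(k) = k - 5/3.
d = 1 from the (0,0,1) case.
Coefficient equations give f(k) = -2*(3*k - 2)/3.
Get s_k = R·t_k = (3*k - 2)/2**k with R(k) = B(k−1)f(k)/C(k) = -2*(3*k - 2)/(3*k - 5).
Δs = (5 - 3*k)/(2*2**k), as required.
Evaluate s at k=12 and k=3: 17/2048 and 7/8; difference -1775/2048.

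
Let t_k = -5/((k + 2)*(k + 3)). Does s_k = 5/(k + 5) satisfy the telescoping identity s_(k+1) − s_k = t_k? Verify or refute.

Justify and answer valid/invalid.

Invalid: residual 30*(k + 4)/(k**4 + 16*k**3 + 91*k**2 + 216*k + 180) ≠ 0.

s_(k+1) = 5/(k + 6)
s_(k+1) − s_k = -5/((k + 5)*(k + 6))
(s_(k+1) − s_k) − t_k = 30*(k + 4)/(k**4 + 16*k**3 + 91*k**2 + 216*k + 180)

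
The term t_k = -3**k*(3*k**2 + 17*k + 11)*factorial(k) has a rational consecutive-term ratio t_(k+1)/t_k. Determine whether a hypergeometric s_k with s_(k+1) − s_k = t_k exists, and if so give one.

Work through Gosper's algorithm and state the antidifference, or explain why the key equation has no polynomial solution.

t_(k+1)/t_k = 3*(3*k**3 + 26*k**2 + 54*k + 31)/(3*k**2 + 17*k + 11).
A = 3*k + 3, B = 1, C = k**2 + 17*k/3 + 11/3.
Solve (3*k + 3)·f(k+1) − (1)·f(k) = k**2 + 17*k/3 + 11/3.
Degrees (1,0,2) ⇒ d ≤ 1.
Solving with deg f ≤ 1: f(k) = (k + 4)/3.
So s_k = (B(k−1)f/C)·t_k = ((k + 4)/(3*k**2 + 17*k + 11))·t_k = -3**k*(k + 4)*factorial(k).
s_(k+1) − s_k = -3**k*(3*k**2 + 17*k + 11)*factorial(k) = t_k.

s_k = -3**k*(k + 4)*factorial(k)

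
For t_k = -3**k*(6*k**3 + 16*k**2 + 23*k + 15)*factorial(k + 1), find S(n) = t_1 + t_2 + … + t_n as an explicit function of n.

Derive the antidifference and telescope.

Step 1: r(k) = 3*(6*k**4 + 46*k**3 + 141*k**2 + 206*k + 120)/(6*k**3 + 16*k**2 + 23*k + 15).
Normal form (A,B,C) = (3*k + 6, 1, k**3 + 8*k**2/3 + 23*k/6 + 5/2).
Need (3*k + 6)·f(k+1) − (1)·f(k) = k**3 + 8*k**2/3 + 23*k/6 + 5/2.
d = 2 from the (1,0,3) case.
Coefficient equations give f(k) = (2*k**2 - 2*k + 3)/6.
So s_k = (B(k−1)f/C)·t_k = ((2*k**2 - 2*k + 3)/(6*k**3 + 16*k**2 + 23*k + 15))·t_k = -3**k*(2*k**2 - 2*k + 3)*factorial(k + 1).
s_(k+1) − s_k = -3**k*(6*k**3 + 16*k**2 + 23*k + 15)*factorial(k + 1) = t_k.
Σ_(k=1)^n t_k = s_(n+1) − s_(1) = (-3**(n + 1)*(2*n**2 + 2*n + 3)*factorial(n + 2)) − (-18), i.e. -6*3**n*n**4*factorial(n) - 24*3**n*n**3*factorial(n) - 39*3**n*n**2*factorial(n) - 39*3**n*n*factorial(n) - 18*3**n*factorial(n) + 18.

S(n) = -6*3**n*n**4*factorial(n) - 24*3**n*n**3*factorial(n) - 39*3**n*n**2*factorial(n) - 39*3**n*n*factorial(n) - 18*3**n*factorial(n) + 18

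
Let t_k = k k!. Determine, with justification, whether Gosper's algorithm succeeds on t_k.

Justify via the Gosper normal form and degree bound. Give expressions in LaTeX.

Yes. s_k = k!.

Compute t_(k+1)/t_k: get (k + 1)**2/k.
Take A(k)=k + 1, B(k)=1, C(k)=k.
Set up (k + 1)·f(k+1) − (1)·f(k) − (k) = 0.
Bound: deg f ≤ 0.
A polynomial solution: f(k) = 1.
So s_k = (B(k−1)f/C)·t_k = (1/k)·t_k = factorial(k).
Verify: k*factorial(k) matches t_k.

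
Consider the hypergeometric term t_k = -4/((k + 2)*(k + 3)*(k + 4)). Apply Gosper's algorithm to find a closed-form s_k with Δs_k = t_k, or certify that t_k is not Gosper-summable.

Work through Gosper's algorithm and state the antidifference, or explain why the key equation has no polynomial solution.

r(k) = (k + 2)/(k + 5) after simplifying.
So A=k + 2 and B=k + 5, with C=1.
Need (k + 2)·f(k+1) − (k + 4)·f(k) = 1.
Degrees (1,1,0) ⇒ d ≤ 2.
Coefficient equations give f(k) = k*(k + 5)/12.
Certificate R = B(k−1)f/C = k*(k + 4)*(k + 5)/12 gives s_k = k*(-k - 5)/(3*(k + 2)*(k + 3)).
Verify: -4/(k**3 + 9*k**2 + 26*k + 24) matches t_k.

s_k = k*(-k - 5)/(3*(k + 2)*(k + 3))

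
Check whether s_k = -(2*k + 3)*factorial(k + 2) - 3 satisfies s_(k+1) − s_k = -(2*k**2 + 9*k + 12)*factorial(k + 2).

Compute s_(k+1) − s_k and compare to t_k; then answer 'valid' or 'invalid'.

valid; difference matches t_k

s_(k+1) = -(2*k + 5)*factorial(k + 3) - 3
s_(k+1) − s_k = -(2*k**2 + 9*k + 12)*factorial(k + 2)
(s_(k+1) − s_k) − t_k = 0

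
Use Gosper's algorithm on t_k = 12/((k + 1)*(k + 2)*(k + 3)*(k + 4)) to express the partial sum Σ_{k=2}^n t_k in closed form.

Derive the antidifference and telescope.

S(n) = (n**3 + 9*n**2 + 26*n - 36)/(15*(n**3 + 9*n**2 + 26*n + 24))

Ratio r(k) = (k + 1)/(k + 5).
Take A(k)=k + 1, B(k)=k + 5, C(k)=1.
Key eq: (k + 1)·f(k+1) = (k + 4)·f(k) + (1).
d = 3 from the (1,1,0) case.
Coefficient equations give f(k) = k*(k**2 + 6*k + 11)/18.
Certificate R = B(k−1)f/C = k*(k + 4)*(k**2 + 6*k + 11)/18 gives s_k = 2*k*(k**2 + 6*k + 11)/(3*(k + 1)*(k + 2)*(k + 3)).
Δs = 12/(k**4 + 10*k**3 + 35*k**2 + 50*k + 24), as required.
s_(n+1) = 2*(n**3 + 9*n**2 + 26*n + 18)/(3*(n**3 + 9*n**2 + 26*n + 24)) and s_(2) = 3/5, so S(n) = (n**3 + 9*n**2 + 26*n - 36)/(15*(n**3 + 9*n**2 + 26*n + 24)).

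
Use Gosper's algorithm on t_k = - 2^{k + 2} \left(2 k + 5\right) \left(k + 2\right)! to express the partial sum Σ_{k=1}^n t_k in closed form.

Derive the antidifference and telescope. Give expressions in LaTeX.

S(n) = - 8 \cdot 2^{n} \left(n + 3\right)! + 48

r(k) = 2*(k + 3)*(2*k + 7)/(2*k + 5) after simplifying.
Factor: A=2*k + 6; B=1; C=k + 5/2.
Need (2*k + 6)·f(k+1) − (1)·f(k) = k + 5/2.
Bound: deg f ≤ 0.
A polynomial solution: f(k) = 1/2.
So s_k = (B(k−1)f/C)·t_k = (1/(2*k + 5))·t_k = -2**(k + 2)*factorial(k + 2).
Δs = -2**(k + 2)*(2*k + 5)*factorial(k + 2), as required.
Evaluate: s_(n+1) = -2**(n + 3)*factorial(n + 3); subtract s_(1) = -48 ⇒ S(n) = -8*2**n*factorial(n + 3) + 48.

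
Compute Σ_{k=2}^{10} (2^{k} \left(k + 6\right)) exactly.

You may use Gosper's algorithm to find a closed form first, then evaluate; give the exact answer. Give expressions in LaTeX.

Σ = 30696

Step 1: r(k) = 2*(k + 7)/(k + 6).
A = 2, B = 1, C = k + 6.
Solve (2)·f(k+1) − (1)·f(k) = k + 6.
Degrees (0,0,1) ⇒ d ≤ 1.
Coefficient equations give f(k) = k + 4.
R(k) = B(k−1)·f(k)/C(k) = (k + 4)/(k + 6); s_k = R·t_k = 2**k*(k + 4).
Check: Δs_k = 2**k*(k + 6). ✓
Sum = s_(11) − s_(2); s_(11) = 30720, s_(2) = 24 ⇒ 30696.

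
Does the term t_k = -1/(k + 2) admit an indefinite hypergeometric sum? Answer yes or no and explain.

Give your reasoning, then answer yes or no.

Compute t_(k+1)/t_k: get (k + 2)/(k + 3).
Normal form (A,B,C) = (k + 2, k + 3, 1).
Set up (k + 2)·f(k+1) − (k + 2)·f(k) − (1) = 0.
deg f ≤ 0 (via 1,1,0).
f = c0 ⇒ A·f(k+1) − B(k−1)·f(k) − C = -1. The system {-1 = 0} is inconsistent; no antidifference.

No — t_k has no hypergeometric antidifference.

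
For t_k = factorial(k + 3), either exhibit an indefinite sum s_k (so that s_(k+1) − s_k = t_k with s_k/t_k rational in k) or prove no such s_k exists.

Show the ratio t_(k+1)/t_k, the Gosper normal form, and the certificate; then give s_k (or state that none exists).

none (Gosper's algorithm certifies no s_k)

Step 1: r(k) = k + 4.
A = k + 4, B = 1, C = 1.
f must satisfy (k + 4)·f(k+1) − (1)·f(k) = 1.
deg f ≤ -1 (via 1,0,0).
Bound -1 < 0, so the key equation has no polynomial solution.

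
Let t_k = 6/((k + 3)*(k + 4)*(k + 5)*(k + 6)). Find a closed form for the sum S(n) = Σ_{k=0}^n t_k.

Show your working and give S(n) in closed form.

S(n) = (n**3 + 15*n**2 + 74*n + 60)/(30*(n**3 + 15*n**2 + 74*n + 120))

Compute t_(k+1)/t_k: get (k + 3)/(k + 7).
Gosper form: A/B · C(k+1)/C(k) with A=k + 3, B=k + 7, C=1.
f must satisfy (k + 3)·f(k+1) − (k + 6)·f(k) = 1.
From deg A=1, deg B=1, deg C=0: d=3.
Match coefficients ⇒ f(k) = k*(k**2 + 12*k + 47)/180.
Certificate R = B(k−1)f/C = k*(k + 6)*(k**2 + 12*k + 47)/180 gives s_k = k*(k**2 + 12*k + 47)/(30*(k + 3)*(k + 4)*(k + 5)).
s_(k+1) − s_k = 6/(k**4 + 18*k**3 + 119*k**2 + 342*k + 360) = t_k.
Evaluate: s_(n+1) = (n**3 + 15*n**2 + 74*n + 60)/(30*(n**3 + 15*n**2 + 74*n + 120)); subtract s_(0) = 0 ⇒ S(n) = (n**3 + 15*n**2 + 74*n + 60)/(30*(n**3 + 15*n**2 + 74*n + 120)).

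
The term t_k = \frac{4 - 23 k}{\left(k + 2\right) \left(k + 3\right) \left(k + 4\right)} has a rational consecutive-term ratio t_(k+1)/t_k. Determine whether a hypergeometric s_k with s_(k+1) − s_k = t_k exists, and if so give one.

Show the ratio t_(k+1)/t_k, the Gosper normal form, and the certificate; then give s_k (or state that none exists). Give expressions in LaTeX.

r(k) = (k + 2)*(23*k + 19)/((k + 5)*(23*k - 4)) after simplifying.
Normal form (A,B,C) = (k + 2, k + 5, k - 4/23).
Set up (k + 2)·f(k+1) − (k + 4)·f(k) − (k - 4/23) = 0.
Bound: deg f ≤ 2.
Solve for f: f(k) = k*(7*k - 11)/46 (degree 2 ≤ 2).
Get s_k = R·t_k = k*(11 - 7*k)/(2*(k + 2)*(k + 3)) with R(k) = B(k−1)f(k)/C(k) = k*(k + 4)*(7*k - 11)/(2*(23*k - 4)).
Δs = (4 - 23*k)/(k**3 + 9*k**2 + 26*k + 24), as required.

s_k = \frac{k \left(11 - 7 k\right)}{2 \left(k + 2\right) \left(k + 3\right)}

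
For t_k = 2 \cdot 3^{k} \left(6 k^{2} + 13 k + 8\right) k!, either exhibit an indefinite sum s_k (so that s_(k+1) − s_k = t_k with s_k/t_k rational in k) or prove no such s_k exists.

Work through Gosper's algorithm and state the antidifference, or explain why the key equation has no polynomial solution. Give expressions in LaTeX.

r(k) = 3*(6*k**3 + 31*k**2 + 52*k + 27)/(6*k**2 + 13*k + 8) after simplifying.
Gosper form: A/B · C(k+1)/C(k) with A=3*k + 3, B=1, C=k**2 + 13*k/6 + 4/3.
f must satisfy (3*k + 3)·f(k+1) − (1)·f(k) = k**2 + 13*k/6 + 4/3.
Degrees (1,0,2) ⇒ d ≤ 1.
Solving with deg f ≤ 1: f(k) = (2*k + 1)/6.
Then R = B(k−1)f/C = (2*k + 1)/(6*k**2 + 13*k + 8), so s_k = R(k)·t_k = 2*3**k*(2*k + 1)*factorial(k).
Verify: 2*3**k*(6*k**2 + 13*k + 8)*factorial(k) matches t_k.

s_k = 2 \cdot 3^{k} \left(2 k + 1\right) k!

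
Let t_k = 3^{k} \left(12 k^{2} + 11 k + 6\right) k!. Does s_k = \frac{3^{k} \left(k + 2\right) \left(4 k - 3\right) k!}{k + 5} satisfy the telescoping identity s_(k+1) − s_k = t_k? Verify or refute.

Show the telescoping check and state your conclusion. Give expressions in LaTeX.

Invalid: residual - \frac{3^{k + 1} \left(12 k^{3} + 71 k^{2} + 57 k + 33\right) k!}{\left(k + 5\right) \left(k + 6\right)} ≠ 0.

s_(k+1) = 3**(k + 1)*(k + 3)*(4*k + 1)*factorial(k + 1)/(k + 6)
s_(k+1) − s_k = 3**k*(12*k**4 + 107*k**3 + 274*k**2 + 225*k + 81)*factorial(k)/((k + 5)*(k + 6))
(s_(k+1) − s_k) − t_k = -3**(k + 1)*(12*k**3 + 71*k**2 + 57*k + 33)*factorial(k)/((k + 5)*(k + 6))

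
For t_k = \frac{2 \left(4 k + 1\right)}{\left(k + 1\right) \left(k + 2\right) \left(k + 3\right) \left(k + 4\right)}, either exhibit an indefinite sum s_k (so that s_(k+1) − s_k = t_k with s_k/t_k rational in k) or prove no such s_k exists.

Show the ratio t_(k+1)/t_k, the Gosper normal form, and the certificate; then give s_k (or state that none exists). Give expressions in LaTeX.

Compute t_(k+1)/t_k: get (k + 1)*(4*k + 5)/((k + 5)*(4*k + 1)).
Take A(k)=k + 1, B(k)=k + 5, C(k)=k + 1/4.
Key eq: (k + 1)·f(k+1) = (k + 4)·f(k) + (k + 1/4).
deg f ≤ 3 (via 1,1,1).
A polynomial solution: f(k) = k*(k**2 + 6*k - 1)/24.
Certificate R = B(k−1)f/C = k*(k + 4)*(k**2 + 6*k - 1)/(6*(4*k + 1)) gives s_k = k*(k**2 + 6*k - 1)/(3*(k + 1)*(k + 2)*(k + 3)).
s_(k+1) − s_k = 2*(4*k + 1)/(k**4 + 10*k**3 + 35*k**2 + 50*k + 24) = t_k.

s_k = \frac{k \left(k^{2} + 6 k - 1\right)}{3 \left(k + 1\right) \left(k + 2\right) \left(k + 3\right)}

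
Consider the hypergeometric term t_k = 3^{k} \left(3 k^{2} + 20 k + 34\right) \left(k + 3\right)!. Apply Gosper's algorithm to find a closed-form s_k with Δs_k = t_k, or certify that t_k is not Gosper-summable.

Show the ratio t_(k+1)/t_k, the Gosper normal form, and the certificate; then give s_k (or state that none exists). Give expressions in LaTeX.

Compute t_(k+1)/t_k: get 3*(3*k**3 + 38*k**2 + 161*k + 228)/(3*k**2 + 20*k + 34).
A = 3*k + 12, B = 1, C = k**2 + 20*k/3 + 34/3.
Set up (3*k + 12)·f(k+1) − (1)·f(k) − (k**2 + 20*k/3 + 34/3) = 0.
From deg A=1, deg B=0, deg C=2: d=1.
Solve for f: f(k) = (k + 2)/3 (degree 1 ≤ 1).
Certificate R = B(k−1)f/C = (k + 2)/(3*k**2 + 20*k + 34) gives s_k = 3**k*(k + 2)*factorial(k + 3).
Δs = 3**k*(3*k**2 + 20*k + 34)*factorial(k + 3), as required.

s_k = 3^{k} \left(k + 2\right) \left(k + 3\right)!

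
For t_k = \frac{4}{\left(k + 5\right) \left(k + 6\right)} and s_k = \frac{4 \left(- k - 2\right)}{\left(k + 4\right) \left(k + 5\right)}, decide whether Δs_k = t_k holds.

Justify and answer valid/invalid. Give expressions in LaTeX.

Invalid: residual - \frac{16}{k^{3} + 15 k^{2} + 74 k + 120} ≠ 0.

s_(k+1) = 4*(-k - 3)/((k + 5)*(k + 6))
s_(k+1) − s_k = 4*k/(k**3 + 15*k**2 + 74*k + 120)
(s_(k+1) − s_k) − t_k = -16/(k**3 + 15*k**2 + 74*k + 120)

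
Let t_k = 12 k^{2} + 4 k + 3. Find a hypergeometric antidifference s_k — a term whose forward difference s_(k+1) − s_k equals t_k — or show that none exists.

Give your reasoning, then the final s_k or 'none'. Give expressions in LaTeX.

s_k = k \left(4 k^{2} - 4 k + 3\right)

Step 1: r(k) = (12*k**2 + 28*k + 19)/(12*k**2 + 4*k + 3).
Factor: A=1; B=1; C=k**2 + k/3 + 1/4.
Need (1)·f(k+1) − (1)·f(k) = k**2 + k/3 + 1/4.
Degrees (0,0,2) ⇒ d ≤ 3.
Solve for f: f(k) = k*(4*k**2 - 4*k + 3)/12 (degree 3 ≤ 3).
Certificate R = B(k−1)f/C = k*(4*k**2 - 4*k + 3)/(12*k**2 + 4*k + 3) gives s_k = k*(4*k**2 - 4*k + 3).
s_(k+1) − s_k = 12*k**2 + 4*k + 3 = t_k.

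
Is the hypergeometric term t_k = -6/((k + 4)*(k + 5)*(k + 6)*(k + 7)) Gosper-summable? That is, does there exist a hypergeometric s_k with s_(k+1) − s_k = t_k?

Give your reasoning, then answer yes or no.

t_(k+1)/t_k = (k + 4)/(k + 8).
Factor: A=k + 4; B=k + 8; C=1.
f must satisfy (k + 4)·f(k+1) − (k + 7)·f(k) = 1.
d = 3 from the (1,1,0) case.
Solving with deg f ≤ 3: f(k) = k*(k**2 + 15*k + 74)/360.
R(k) = B(k−1)·f(k)/C(k) = k*(k + 7)*(k**2 + 15*k + 74)/360; s_k = R·t_k = k*(-k**2 - 15*k - 74)/(60*(k + 4)*(k + 5)*(k + 6)).
s_(k+1) − s_k = -6/(k**4 + 22*k**3 + 179*k**2 + 638*k + 840) = t_k.

Yes. s_k = k*(-k**2 - 15*k - 74)/(60*(k + 4)*(k + 5)*(k + 6)).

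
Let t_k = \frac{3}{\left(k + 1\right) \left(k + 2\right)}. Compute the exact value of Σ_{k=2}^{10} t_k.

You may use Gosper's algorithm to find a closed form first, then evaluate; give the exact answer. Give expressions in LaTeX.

Ratio r(k) = (k + 1)/(k + 3).
Normal form (A,B,C) = (k + 1, k + 3, 1).
Set up (k + 1)·f(k+1) − (k + 2)·f(k) − (1) = 0.
Degrees (1,1,0) ⇒ d ≤ 1.
Match coefficients ⇒ f(k) = k.
Get s_k = R·t_k = 3*k/(k + 1) with R(k) = B(k−1)f(k)/C(k) = k*(k + 2).
Δs = 3/(k**2 + 3*k + 2), as required.
Evaluate s at k=11 and k=2: 11/4 and 2; difference 3/4.

Σ = 3/4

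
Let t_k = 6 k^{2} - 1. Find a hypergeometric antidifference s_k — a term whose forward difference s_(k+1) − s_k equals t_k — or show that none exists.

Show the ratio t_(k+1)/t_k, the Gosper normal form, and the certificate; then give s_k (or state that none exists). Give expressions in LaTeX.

s_k = k^{2} \left(2 k - 3\right)

r(k) = (6*(k + 1)**2 - 1)/(6*k**2 - 1) after simplifying.
A = 1, B = 1, C = k**2 - 1/6.
f must satisfy (1)·f(k+1) − (1)·f(k) = k**2 - 1/6.
d = 3 from the (0,0,2) case.
Solving with deg f ≤ 3: f(k) = k**2*(2*k - 3)/6.
So s_k = (B(k−1)f/C)·t_k = (k**2*(2*k - 3)/(6*k**2 - 1))·t_k = k**2*(2*k - 3).
s_(k+1) − s_k = 6*k**2 - 1 = t_k.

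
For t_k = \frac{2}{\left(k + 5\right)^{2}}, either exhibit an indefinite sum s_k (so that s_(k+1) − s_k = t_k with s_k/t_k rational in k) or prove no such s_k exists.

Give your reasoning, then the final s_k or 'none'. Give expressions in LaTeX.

Compute t_(k+1)/t_k: get (k + 5)**2/(k + 6)**2.
Normal form (A,B,C) = (k**2 + 10*k + 25, k**2 + 12*k + 36, 1).
Key eq: (k**2 + 10*k + 25)·f(k+1) = (k**2 + 10*k + 25)·f(k) + (1).
From deg A=2, deg B=2, deg C=0: d=0.
Write f(k) = c0. Then LHS − RHS = -1, requiring -1 = 0: contradictory. No certificate.

no hypergeometric antidifference exists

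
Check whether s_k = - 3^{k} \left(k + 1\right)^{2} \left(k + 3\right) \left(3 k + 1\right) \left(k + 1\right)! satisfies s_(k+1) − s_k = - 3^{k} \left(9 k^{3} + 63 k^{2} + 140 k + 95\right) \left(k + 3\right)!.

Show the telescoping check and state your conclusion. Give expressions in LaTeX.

Invalid: residual 3^{k} \left(9 k^{4} + 81 k^{3} + 263 k^{2} + 371 k + 189\right) \left(k + 1\right)! ≠ 0.

s_(k+1) = -3**(k + 1)*(k + 2)**2*(k + 4)*(3*k + 4)*factorial(k + 2)
s_(k+1) − s_k = -3**k*(9*k**5 + 99*k**4 + 428*k**3 + 910*k**2 + 944*k + 381)*factorial(k + 1)
(s_(k+1) − s_k) − t_k = 3**k*(9*k**4 + 81*k**3 + 263*k**2 + 371*k + 189)*factorial(k + 1)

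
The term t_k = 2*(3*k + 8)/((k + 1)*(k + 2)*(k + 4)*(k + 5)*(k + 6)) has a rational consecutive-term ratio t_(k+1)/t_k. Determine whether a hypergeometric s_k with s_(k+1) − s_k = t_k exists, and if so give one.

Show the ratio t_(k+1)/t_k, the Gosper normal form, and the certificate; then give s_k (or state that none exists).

The ratio is (k + 1)*(k + 4)*(3*k + 11)/((k + 3)*(k + 7)*(3*k + 8)).
Gosper form: A/B · C(k+1)/C(k) with A=k + 1, B=k + 7, C=k**2 + 17*k/3 + 8.
Key eq: (k + 1)·f(k+1) = (k + 6)·f(k) + (k**2 + 17*k/3 + 8).
d = 5 from the (1,1,2) case.
Coefficient equations give f(k) = k*(k + 2)*(k + 3)*(k**2 + 10*k + 29)/60.
Certificate R = B(k−1)f/C = k*(k + 2)*(k + 6)*(k**2 + 10*k + 29)/(20*(3*k + 8)) gives s_k = k*(k**2 + 10*k + 29)/(10*(k**3 + 10*k**2 + 29*k + 20)).
Verify: 2*(3*k + 8)/(k**5 + 18*k**4 + 121*k**3 + 372*k**2 + 508*k + 240) matches t_k.

s_k = k*(k**2 + 10*k + 29)/(10*(k**3 + 10*k**2 + 29*k + 20))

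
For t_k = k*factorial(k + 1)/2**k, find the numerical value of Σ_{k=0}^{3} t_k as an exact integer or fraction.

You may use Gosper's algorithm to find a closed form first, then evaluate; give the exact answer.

Σ = 13

The ratio is (k + 1)*(k + 2)/(2*k).
Take A(k)=k/2 + 1, B(k)=1, C(k)=k.
Solve (k/2 + 1)·f(k+1) − (1)·f(k) = k.
From deg A=1, deg B=0, deg C=1: d=0.
A polynomial solution: f(k) = 2.
Then R = B(k−1)f/C = 2/k, so s_k = R(k)·t_k = 2**(1 - k)*factorial(k + 1).
Δs = k*factorial(k + 1)/2**k, as required.
Telescoping: Σ = s_(4) − s_(0) = 15 − (2) = 13.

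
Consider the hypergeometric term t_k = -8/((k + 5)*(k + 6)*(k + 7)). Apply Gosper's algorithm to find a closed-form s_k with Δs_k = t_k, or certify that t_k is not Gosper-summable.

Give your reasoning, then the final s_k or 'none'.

Compute t_(k+1)/t_k: get (k + 5)/(k + 8).
A = k + 5, B = k + 8, C = 1.
Key eq: (k + 5)·f(k+1) = (k + 7)·f(k) + (1).
From deg A=1, deg B=1, deg C=0: d=2.
Coefficient equations give f(k) = k*(k + 11)/60.
Then R = B(k−1)f/C = k*(k + 7)*(k + 11)/60, so s_k = R(k)·t_k = 2*k*(-k - 11)/(15*(k + 5)*(k + 6)).
Check: Δs_k = -8/(k**3 + 18*k**2 + 107*k + 210). ✓

s_k = 2*k*(-k - 11)/(15*(k + 5)*(k + 6))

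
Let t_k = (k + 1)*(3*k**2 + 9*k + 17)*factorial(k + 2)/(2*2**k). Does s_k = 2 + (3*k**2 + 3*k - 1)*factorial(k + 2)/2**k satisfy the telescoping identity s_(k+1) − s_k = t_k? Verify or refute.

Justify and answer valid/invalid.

valid (s_(k+1) − s_k reduces to t_k)

s_(k+1) = 2**(-k - 1)*(3*k + 3*(k + 1)**2 + 2)*factorial(k + 3) + 2
s_(k+1) − s_k = (k + 1)*(3*k**2 + 9*k + 17)*factorial(k + 2)/(2*2**k)
(s_(k+1) − s_k) − t_k = 0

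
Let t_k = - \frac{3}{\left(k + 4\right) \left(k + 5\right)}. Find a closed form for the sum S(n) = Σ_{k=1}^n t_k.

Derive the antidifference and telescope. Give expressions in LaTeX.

t_(k+1)/t_k = (k + 4)/(k + 6).
Gosper form: A/B · C(k+1)/C(k) with A=k + 4, B=k + 6, C=1.
Key eq: (k + 4)·f(k+1) = (k + 5)·f(k) + (1).
Bound: deg f ≤ 1.
A polynomial solution: f(k) = k/4.
Get s_k = R·t_k = -3*k/(4*k + 16) with R(k) = B(k−1)f(k)/C(k) = k*(k + 5)/4.
Δs = -3/(k**2 + 9*k + 20), as required.
s_(n+1) = 3*(-n - 1)/(4*(n + 5)) and s_(1) = -3/20, so S(n) = -3*n/(5*n + 25).

S(n) = - \frac{3 n}{5 n + 25}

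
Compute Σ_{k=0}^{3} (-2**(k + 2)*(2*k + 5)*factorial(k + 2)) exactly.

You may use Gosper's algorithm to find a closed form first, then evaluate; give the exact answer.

Ratio r(k) = 2*(k + 3)*(2*k + 7)/(2*k + 5).
Factor: A=2*k + 6; B=1; C=k + 5/2.
f must satisfy (2*k + 6)·f(k+1) − (1)·f(k) = k + 5/2.
Degrees (1,0,1) ⇒ d ≤ 0.
Solving with deg f ≤ 0: f(k) = 1/2.
Then R = B(k−1)f/C = 1/(2*k + 5), so s_k = R(k)·t_k = -2**(k + 2)*factorial(k + 2).
Verify: -2**(k + 2)*(2*k + 5)*factorial(k + 2) matches t_k.
Evaluate s at k=4 and k=0: -46080 and -8; difference -46072.

Σ = -46072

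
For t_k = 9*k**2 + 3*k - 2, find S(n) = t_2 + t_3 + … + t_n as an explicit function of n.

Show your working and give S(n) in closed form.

Ratio r(k) = (3*k + 5)/(3*k - 1).
So A=1 and B=1, with C=k**2 + k/3 - 2/9.
Solve (1)·f(k+1) − (1)·f(k) = k**2 + k/3 - 2/9.
deg f ≤ 3 (via 0,0,2).
Solve for f: f(k) = k*(3*k**2 - 3*k - 2)/9 (degree 3 ≤ 3).
Then R = B(k−1)f/C = k*(3*k**2 - 3*k - 2)/((3*k - 1)*(3*k + 2)), so s_k = R(k)·t_k = k*(3*k**2 - 3*k - 2).
Verify: 9*k**2 + 3*k - 2 matches t_k.
s_(n+1) = 3*n**3 + 6*n**2 + n - 2 and s_(2) = 8, so S(n) = 3*n**3 + 6*n**2 + n - 10.

S(n) = 3*n**3 + 6*n**2 + n - 10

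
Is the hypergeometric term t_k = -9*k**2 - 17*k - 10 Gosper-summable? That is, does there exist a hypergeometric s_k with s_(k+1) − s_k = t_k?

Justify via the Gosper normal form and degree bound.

Yes. s_k = k*(-3*k**2 - 4*k - 3).

Compute t_(k+1)/t_k: get (9*k**2 + 35*k + 36)/(9*k**2 + 17*k + 10).
A = 1, B = 1, C = k**2 + 17*k/9 + 10/9.
Need (1)·f(k+1) − (1)·f(k) = k**2 + 17*k/9 + 10/9.
deg f ≤ 3 (via 0,0,2).
Coefficient equations give f(k) = k*(3*k**2 + 4*k + 3)/9.
Certificate R = B(k−1)f/C = k*(3*k**2 + 4*k + 3)/(9*k**2 + 17*k + 10) gives s_k = k*(-3*k**2 - 4*k - 3).
Δs = -9*k**2 - 17*k - 10, as required.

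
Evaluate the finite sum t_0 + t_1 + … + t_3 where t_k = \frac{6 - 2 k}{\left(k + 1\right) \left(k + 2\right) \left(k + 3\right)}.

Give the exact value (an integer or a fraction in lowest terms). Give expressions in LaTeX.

Σ = 6/5

t_(k+1)/t_k = (k - 2)*(k + 1)/((k - 3)*(k + 4)).
A = k + 1, B = k + 4, C = k - 3.
Solve (k + 1)·f(k+1) − (k + 3)·f(k) = k - 3.
d = 2 from the (1,1,1) case.
Solving with deg f ≤ 2: f(k) = -k*(k + 5)/2.
So s_k = (B(k−1)f/C)·t_k = (-k*(k + 3)*(k + 5)/(2*(k - 3)))·t_k = k*(k + 5)/((k + 1)*(k + 2)).
Verify: 2*(3 - k)/(k**3 + 6*k**2 + 11*k + 6) matches t_k.
Evaluate s at k=4 and k=0: 6/5 and 0; difference 6/5.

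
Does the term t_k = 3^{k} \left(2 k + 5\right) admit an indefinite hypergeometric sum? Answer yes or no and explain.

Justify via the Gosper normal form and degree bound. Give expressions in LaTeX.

r(k) = 3*(2*k + 7)/(2*k + 5) after simplifying.
Normal form (A,B,C) = (3, 1, k + 5/2).
Solve (3)·f(k+1) − (1)·f(k) = k + 5/2.
From deg A=0, deg B=0, deg C=1: d=1.
Solve for f: f(k) = (k + 1)/2 (degree 1 ≤ 1).
R(k) = B(k−1)·f(k)/C(k) = (k + 1)/(2*k + 5); s_k = R·t_k = 3**k*(k + 1).
Verify: 3**k*(2*k + 5) matches t_k.

Yes. s_k = 3^{k} \left(k + 1\right).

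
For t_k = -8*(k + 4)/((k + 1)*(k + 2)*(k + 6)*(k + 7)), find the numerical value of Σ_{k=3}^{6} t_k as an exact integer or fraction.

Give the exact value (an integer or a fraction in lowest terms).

Ratio r(k) = (k + 1)*(k + 5)*(k + 6)/((k + 3)*(k + 4)*(k + 8)).
A = k + 1, B = k + 8, C = k**4 + 16*k**3 + 95*k**2 + 248*k + 240.
Need (k + 1)·f(k+1) − (k + 7)·f(k) = k**4 + 16*k**3 + 95*k**2 + 248*k + 240.
Bound: deg f ≤ 6.
Solving with deg f ≤ 6: f(k) = k*(k + 2)*(k + 3)*(k + 4)*(k + 5)*(k + 7)/12.
R(k) = B(k−1)·f(k)/C(k) = k*(k + 2)*(k + 7)**2/(12*(k + 4)); s_k = R·t_k = 2*k*(-k - 7)/(3*(k**2 + 7*k + 6)).
s_(k+1) − s_k = 8*(-k - 4)/(k**4 + 16*k**3 + 83*k**2 + 152*k + 84) = t_k.
Sum = s_(7) − s_(3); s_(7) = -49/78, s_(3) = -5/9 ⇒ -17/234.

Σ = -17/234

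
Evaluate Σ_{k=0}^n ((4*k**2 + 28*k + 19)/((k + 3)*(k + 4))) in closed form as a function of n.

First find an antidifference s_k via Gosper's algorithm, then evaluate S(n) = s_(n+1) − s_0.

The ratio is (k + 3)*(28*k + 4*(k + 1)**2 + 47)/((k + 5)*(4*k**2 + 28*k + 19)).
Normal form (A,B,C) = (k + 3, k + 5, k**2 + 7*k + 19/4).
Key eq: (k + 3)·f(k+1) = (k + 4)·f(k) + (k**2 + 7*k + 19/4).
d = 2 from the (1,1,2) case.
Match coefficients ⇒ f(k) = k*(12*k + 7)/12.
Certificate R = B(k−1)f/C = k*(k + 4)*(12*k + 7)/(3*(4*k**2 + 28*k + 19)) gives s_k = k*(12*k + 7)/(3*(k + 3)).
s_(k+1) − s_k = (4*k**2 + 28*k + 19)/(k**2 + 7*k + 12) = t_k.
Σ_(k=0)^n t_k = s_(n+1) − s_(0) = ((12*n**2 + 31*n + 19)/(3*(n + 4))) − (0), i.e. (12*n**2 + 31*n + 19)/(3*(n + 4)).

S(n) = (12*n**2 + 31*n + 19)/(3*(n + 4))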